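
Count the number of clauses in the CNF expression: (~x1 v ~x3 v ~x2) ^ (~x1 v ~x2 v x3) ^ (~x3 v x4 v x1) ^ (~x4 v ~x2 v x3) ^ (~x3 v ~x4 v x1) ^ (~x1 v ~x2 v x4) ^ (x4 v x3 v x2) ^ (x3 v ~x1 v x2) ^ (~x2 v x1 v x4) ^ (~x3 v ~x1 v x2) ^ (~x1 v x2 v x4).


Each group enclosed in parentheses joined by ^ is one clause.
Counting the conjuncts: 11 clauses.

11


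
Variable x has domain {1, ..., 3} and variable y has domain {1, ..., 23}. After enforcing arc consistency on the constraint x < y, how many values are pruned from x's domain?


For the constraint x < y, x needs a supporting value in y's domain.
x can be at most 22 (one less than y's maximum).
Valid x values from domain: 3 out of 3.
Pruned = 3 - 3 = 0.

0


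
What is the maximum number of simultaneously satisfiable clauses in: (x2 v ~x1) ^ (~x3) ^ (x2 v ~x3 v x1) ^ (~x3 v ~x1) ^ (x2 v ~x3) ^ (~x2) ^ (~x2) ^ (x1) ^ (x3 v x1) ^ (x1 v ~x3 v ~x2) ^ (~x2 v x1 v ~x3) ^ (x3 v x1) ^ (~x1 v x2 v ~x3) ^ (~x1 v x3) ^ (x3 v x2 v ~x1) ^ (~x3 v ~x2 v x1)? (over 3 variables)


Enumerate all 8 truth assignments.
For each, count how many of the 16 clauses are satisfied.
The formula is not fully satisfiable, so the maximum is below 16.
Maximum simultaneously satisfiable clauses = 13.

13


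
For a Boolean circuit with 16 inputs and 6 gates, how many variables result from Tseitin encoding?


The Tseitin transformation introduces one auxiliary variable per gate.
Total variables = inputs + gates = 16 + 6 = 22.

22


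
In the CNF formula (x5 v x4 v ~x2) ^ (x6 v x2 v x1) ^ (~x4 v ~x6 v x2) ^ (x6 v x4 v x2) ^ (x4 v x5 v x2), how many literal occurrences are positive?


Scan each clause for unnegated literals.
Clause 1: 2 positive; Clause 2: 3 positive; Clause 3: 1 positive; Clause 4: 3 positive; Clause 5: 3 positive.
Total positive literal occurrences = 12.

12


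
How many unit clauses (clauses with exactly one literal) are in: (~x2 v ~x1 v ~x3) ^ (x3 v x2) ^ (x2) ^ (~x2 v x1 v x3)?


A unit clause contains exactly one literal.
Unit clauses found: (x2).
Count = 1.

1


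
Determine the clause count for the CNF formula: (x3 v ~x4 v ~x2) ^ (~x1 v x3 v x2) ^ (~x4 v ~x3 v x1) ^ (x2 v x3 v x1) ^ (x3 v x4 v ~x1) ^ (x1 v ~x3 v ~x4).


Each group enclosed in parentheses joined by ^ is one clause.
Counting the conjuncts: 6 clauses.

6


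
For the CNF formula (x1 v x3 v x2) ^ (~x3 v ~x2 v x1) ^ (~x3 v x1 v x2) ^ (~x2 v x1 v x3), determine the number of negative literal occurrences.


Scan each clause for negated literals.
Clause 1: 0 negative; Clause 2: 2 negative; Clause 3: 1 negative; Clause 4: 1 negative.
Total negative literal occurrences = 4.

4


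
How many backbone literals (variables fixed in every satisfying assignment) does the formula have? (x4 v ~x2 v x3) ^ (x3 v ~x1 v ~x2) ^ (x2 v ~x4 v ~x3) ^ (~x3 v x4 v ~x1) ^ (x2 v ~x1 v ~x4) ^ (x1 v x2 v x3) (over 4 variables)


Find all satisfying assignments: 6 model(s).
Check which variables have the same value in every model.
No variable is fixed across all models.
Backbone size = 0.

0


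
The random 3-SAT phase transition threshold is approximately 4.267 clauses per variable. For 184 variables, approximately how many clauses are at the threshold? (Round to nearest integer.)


The 3-SAT phase transition occurs at approximately 4.267 clauses per variable.
m = 4.267 * 184 = 785.128.
Rounded to nearest integer: 785.

785


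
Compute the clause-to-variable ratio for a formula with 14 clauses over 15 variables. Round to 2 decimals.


Clause-to-variable ratio = clauses / variables.
14 / 15 = 0.93.

0.93


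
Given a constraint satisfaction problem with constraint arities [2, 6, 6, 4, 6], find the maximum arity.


The arities are: 2, 6, 6, 4, 6.
Scan for the maximum value.
Maximum arity = 6.

6


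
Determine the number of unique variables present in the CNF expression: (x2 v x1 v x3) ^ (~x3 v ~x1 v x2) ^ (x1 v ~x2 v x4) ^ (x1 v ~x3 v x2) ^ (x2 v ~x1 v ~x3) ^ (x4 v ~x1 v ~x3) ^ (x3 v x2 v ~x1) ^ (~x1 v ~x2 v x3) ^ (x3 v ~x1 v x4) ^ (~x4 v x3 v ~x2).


Identify each distinct variable in the formula.
Variables found: x1, x2, x3, x4.
Total distinct variables = 4.

4


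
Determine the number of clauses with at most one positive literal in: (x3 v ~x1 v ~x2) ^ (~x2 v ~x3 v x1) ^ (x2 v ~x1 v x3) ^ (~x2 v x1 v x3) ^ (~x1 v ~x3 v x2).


A Horn clause has at most one positive literal.
Clause 1: 1 positive lit(s) -> Horn
Clause 2: 1 positive lit(s) -> Horn
Clause 3: 2 positive lit(s) -> not Horn
Clause 4: 2 positive lit(s) -> not Horn
Clause 5: 1 positive lit(s) -> Horn
Total Horn clauses = 3.

3


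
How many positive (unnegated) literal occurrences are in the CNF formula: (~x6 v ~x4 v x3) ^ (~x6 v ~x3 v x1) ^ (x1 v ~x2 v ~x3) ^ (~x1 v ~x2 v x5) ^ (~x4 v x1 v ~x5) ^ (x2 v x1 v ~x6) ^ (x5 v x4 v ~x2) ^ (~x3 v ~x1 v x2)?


Scan each clause for unnegated literals.
Clause 1: 1 positive; Clause 2: 1 positive; Clause 3: 1 positive; Clause 4: 1 positive; Clause 5: 1 positive; Clause 6: 2 positive; Clause 7: 2 positive; Clause 8: 1 positive.
Total positive literal occurrences = 10.

10


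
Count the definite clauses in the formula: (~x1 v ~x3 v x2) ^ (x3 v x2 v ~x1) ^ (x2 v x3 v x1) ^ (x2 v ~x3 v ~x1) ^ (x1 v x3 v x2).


A definite clause has exactly one positive literal.
Clause 1: 1 positive -> definite
Clause 2: 2 positive -> not definite
Clause 3: 3 positive -> not definite
Clause 4: 1 positive -> definite
Clause 5: 3 positive -> not definite
Definite clause count = 2.

2


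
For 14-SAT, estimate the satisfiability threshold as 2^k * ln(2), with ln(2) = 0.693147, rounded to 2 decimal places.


Using the asymptotic formula: threshold ~ 2^k * ln(2).
2^14 = 16384.
16384 * 0.693147 = 11356.52.

11356.52


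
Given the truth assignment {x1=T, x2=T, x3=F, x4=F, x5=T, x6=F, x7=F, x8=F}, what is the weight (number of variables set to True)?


The weight is the number of variables assigned True.
True variables: x1, x2, x5.
Weight = 3.

3


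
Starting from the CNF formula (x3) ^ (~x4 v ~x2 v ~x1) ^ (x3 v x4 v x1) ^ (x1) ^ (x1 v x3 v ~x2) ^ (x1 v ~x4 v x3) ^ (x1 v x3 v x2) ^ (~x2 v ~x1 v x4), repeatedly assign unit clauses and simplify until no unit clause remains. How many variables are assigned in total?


Unit propagation repeatedly assigns the literal in any unit clause, then simplifies.
Assignments in order: x3 = T, x1 = T.
No further unit clauses remain.
Total variables assigned = 2.

2


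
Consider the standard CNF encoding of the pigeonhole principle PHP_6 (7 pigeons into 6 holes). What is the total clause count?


The PHP encoding has two parts:
1) At-least-one-hole clauses: 7 (one per pigeon, each with 6 literals).
2) At-most-one-pigeon-per-hole clauses: 6 holes * C(7,2) = 6 * 21 = 126.
Total clauses = 7 + 126 = 133.

133


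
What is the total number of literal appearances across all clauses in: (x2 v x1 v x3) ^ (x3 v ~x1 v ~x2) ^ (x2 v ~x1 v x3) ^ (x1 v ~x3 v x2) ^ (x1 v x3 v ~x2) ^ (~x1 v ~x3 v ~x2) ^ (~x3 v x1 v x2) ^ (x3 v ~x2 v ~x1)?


Clause lengths: 3, 3, 3, 3, 3, 3, 3, 3.
Sum = 3 + 3 + 3 + 3 + 3 + 3 + 3 + 3 = 24.

24


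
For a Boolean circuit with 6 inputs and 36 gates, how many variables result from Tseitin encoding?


The Tseitin transformation introduces one auxiliary variable per gate.
Total variables = inputs + gates = 6 + 36 = 42.

42


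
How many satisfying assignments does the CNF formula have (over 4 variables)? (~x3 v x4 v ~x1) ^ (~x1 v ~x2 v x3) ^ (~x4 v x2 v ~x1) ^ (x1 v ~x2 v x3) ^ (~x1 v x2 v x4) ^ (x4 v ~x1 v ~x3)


Enumerate all 16 truth assignments over 4 variables.
Test each against every clause.
Satisfying assignments found: 7.

7


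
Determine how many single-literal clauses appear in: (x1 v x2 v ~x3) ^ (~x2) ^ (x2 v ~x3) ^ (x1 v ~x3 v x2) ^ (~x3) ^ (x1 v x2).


A unit clause contains exactly one literal.
Unit clauses found: (~x2), (~x3).
Count = 2.

2


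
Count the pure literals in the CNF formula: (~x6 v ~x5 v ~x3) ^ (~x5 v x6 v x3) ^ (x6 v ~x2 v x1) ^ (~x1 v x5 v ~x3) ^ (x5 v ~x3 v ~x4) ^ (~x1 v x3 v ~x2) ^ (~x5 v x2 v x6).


A pure literal appears in only one polarity across all clauses.
Pure literals: x4 (negative only).
Count = 1.

1


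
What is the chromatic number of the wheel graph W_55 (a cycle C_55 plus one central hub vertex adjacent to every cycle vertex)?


W_55 consists of the cycle C_55 together with a hub vertex adjacent to every cycle vertex.
The cycle C_55 needs 3 colors (odd cycle -> 3).
The hub is adjacent to every cycle vertex, so it must receive a new color distinct from all of them.
Chromatic number = 3 + 1 = 4.

4


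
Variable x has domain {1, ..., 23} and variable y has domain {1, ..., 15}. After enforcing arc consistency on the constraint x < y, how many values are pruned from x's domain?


For the constraint x < y, x needs a supporting value in y's domain.
x can be at most 14 (one less than y's maximum).
Valid x values from domain: 14 out of 23.
Pruned = 23 - 14 = 9.

9


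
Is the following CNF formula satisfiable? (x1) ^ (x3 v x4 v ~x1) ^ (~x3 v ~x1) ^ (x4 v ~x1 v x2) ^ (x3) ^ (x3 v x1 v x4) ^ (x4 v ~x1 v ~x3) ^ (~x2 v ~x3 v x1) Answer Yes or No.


Check all 16 possible truth assignments.
Number of satisfying assignments found: 0.
The formula is unsatisfiable.

No


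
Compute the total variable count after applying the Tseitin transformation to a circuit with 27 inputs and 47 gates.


The Tseitin transformation introduces one auxiliary variable per gate.
Total variables = inputs + gates = 27 + 47 = 74.

74


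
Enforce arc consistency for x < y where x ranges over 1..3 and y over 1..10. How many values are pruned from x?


For the constraint x < y, x needs a supporting value in y's domain.
x can be at most 9 (one less than y's maximum).
Valid x values from domain: 3 out of 3.
Pruned = 3 - 3 = 0.

0


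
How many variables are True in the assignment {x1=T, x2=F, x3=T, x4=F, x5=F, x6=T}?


The weight is the number of variables assigned True.
True variables: x1, x3, x6.
Weight = 3.

3


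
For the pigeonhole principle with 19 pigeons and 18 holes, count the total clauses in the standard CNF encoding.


The PHP encoding has two parts:
1) At-least-one-hole clauses: 19 (one per pigeon, each with 18 literals).
2) At-most-one-pigeon-per-hole clauses: 18 holes * C(19,2) = 18 * 171 = 3078.
Total clauses = 19 + 3078 = 3097.

3097


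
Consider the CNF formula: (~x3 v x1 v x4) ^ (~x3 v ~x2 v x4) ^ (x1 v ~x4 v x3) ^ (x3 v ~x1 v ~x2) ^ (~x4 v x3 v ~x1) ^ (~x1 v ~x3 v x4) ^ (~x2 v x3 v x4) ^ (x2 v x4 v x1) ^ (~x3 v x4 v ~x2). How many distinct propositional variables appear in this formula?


Identify each distinct variable in the formula.
Variables found: x1, x2, x3, x4.
Total distinct variables = 4.

4


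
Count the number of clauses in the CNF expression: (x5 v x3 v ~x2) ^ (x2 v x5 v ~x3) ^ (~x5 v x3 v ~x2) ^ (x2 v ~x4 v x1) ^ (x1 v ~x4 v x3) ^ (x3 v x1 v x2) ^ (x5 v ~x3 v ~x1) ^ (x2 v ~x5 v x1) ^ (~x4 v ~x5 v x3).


Each group enclosed in parentheses joined by ^ is one clause.
Counting the conjuncts: 9 clauses.

9


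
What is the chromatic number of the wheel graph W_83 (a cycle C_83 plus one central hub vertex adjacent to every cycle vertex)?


W_83 consists of the cycle C_83 together with a hub vertex adjacent to every cycle vertex.
The cycle C_83 needs 3 colors (odd cycle -> 3).
The hub is adjacent to every cycle vertex, so it must receive a new color distinct from all of them.
Chromatic number = 3 + 1 = 4.

4


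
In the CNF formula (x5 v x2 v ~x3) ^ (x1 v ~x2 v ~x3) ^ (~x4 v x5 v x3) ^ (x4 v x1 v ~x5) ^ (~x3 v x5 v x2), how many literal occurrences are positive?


Scan each clause for unnegated literals.
Clause 1: 2 positive; Clause 2: 1 positive; Clause 3: 2 positive; Clause 4: 2 positive; Clause 5: 2 positive.
Total positive literal occurrences = 9.

9


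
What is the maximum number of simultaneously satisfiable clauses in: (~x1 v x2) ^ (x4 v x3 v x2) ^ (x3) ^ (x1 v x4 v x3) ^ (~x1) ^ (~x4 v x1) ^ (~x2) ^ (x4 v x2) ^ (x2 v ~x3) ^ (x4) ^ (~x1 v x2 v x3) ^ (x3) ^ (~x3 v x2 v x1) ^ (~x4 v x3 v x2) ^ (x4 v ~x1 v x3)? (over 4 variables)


Enumerate all 16 truth assignments.
For each, count how many of the 15 clauses are satisfied.
The formula is not fully satisfiable, so the maximum is below 15.
Maximum simultaneously satisfiable clauses = 13.

13


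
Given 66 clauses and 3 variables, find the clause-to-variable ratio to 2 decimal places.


Clause-to-variable ratio = clauses / variables.
66 / 3 = 22.0.

22.0


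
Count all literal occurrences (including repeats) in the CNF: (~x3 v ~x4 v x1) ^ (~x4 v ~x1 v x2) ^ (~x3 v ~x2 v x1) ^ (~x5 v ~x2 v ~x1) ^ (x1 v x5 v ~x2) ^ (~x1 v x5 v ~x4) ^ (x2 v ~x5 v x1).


Clause lengths: 3, 3, 3, 3, 3, 3, 3.
Sum = 3 + 3 + 3 + 3 + 3 + 3 + 3 = 21.

21


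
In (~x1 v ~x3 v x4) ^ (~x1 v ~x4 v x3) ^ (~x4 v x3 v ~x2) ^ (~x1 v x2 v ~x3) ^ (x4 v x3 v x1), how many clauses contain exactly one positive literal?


A definite clause has exactly one positive literal.
Clause 1: 1 positive -> definite
Clause 2: 1 positive -> definite
Clause 3: 1 positive -> definite
Clause 4: 1 positive -> definite
Clause 5: 3 positive -> not definite
Definite clause count = 4.

4


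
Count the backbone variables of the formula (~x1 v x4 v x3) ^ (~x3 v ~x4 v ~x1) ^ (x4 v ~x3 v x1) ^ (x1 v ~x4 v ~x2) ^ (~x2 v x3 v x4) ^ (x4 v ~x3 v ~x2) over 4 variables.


Find all satisfying assignments: 6 model(s).
Check which variables have the same value in every model.
No variable is fixed across all models.
Backbone size = 0.

0


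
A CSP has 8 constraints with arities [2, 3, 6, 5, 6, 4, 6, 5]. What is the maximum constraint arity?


The arities are: 2, 3, 6, 5, 6, 4, 6, 5.
Scan for the maximum value.
Maximum arity = 6.

6


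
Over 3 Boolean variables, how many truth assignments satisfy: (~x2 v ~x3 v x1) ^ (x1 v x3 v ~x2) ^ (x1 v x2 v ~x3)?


Enumerate all 8 truth assignments over 3 variables.
Test each against every clause.
Satisfying assignments found: 5.

5


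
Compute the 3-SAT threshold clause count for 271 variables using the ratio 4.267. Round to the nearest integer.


The 3-SAT phase transition occurs at approximately 4.267 clauses per variable.
m = 4.267 * 271 = 1156.357.
Rounded to nearest integer: 1156.

1156


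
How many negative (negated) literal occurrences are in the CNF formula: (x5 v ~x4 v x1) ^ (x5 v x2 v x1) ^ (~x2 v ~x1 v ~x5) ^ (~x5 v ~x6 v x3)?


Scan each clause for negated literals.
Clause 1: 1 negative; Clause 2: 0 negative; Clause 3: 3 negative; Clause 4: 2 negative.
Total negative literal occurrences = 6.

6


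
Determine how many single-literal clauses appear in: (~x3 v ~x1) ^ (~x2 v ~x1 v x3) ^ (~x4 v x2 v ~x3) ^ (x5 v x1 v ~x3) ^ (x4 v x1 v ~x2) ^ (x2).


A unit clause contains exactly one literal.
Unit clauses found: (x2).
Count = 1.

1


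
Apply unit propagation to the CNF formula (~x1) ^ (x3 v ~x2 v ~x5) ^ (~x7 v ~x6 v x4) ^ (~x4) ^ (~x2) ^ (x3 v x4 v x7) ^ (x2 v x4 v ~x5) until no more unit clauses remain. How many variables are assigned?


Unit propagation repeatedly assigns the literal in any unit clause, then simplifies.
Assignments in order: x1 = F, x4 = F, x2 = F, x5 = F.
No further unit clauses remain.
Total variables assigned = 4.

4


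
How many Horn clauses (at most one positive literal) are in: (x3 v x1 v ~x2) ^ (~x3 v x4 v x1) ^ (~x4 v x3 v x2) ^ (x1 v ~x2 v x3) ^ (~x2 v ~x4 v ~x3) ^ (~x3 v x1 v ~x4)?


A Horn clause has at most one positive literal.
Clause 1: 2 positive lit(s) -> not Horn
Clause 2: 2 positive lit(s) -> not Horn
Clause 3: 2 positive lit(s) -> not Horn
Clause 4: 2 positive lit(s) -> not Horn
Clause 5: 0 positive lit(s) -> Horn
Clause 6: 1 positive lit(s) -> Horn
Total Horn clauses = 2.

2


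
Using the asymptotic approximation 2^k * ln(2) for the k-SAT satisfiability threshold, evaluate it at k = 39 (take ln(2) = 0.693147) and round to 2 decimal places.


Using the asymptotic formula: threshold ~ 2^k * ln(2).
2^39 = 549755813888.
549755813888 * 0.693147 = 381061593129.03.

381061593129.03


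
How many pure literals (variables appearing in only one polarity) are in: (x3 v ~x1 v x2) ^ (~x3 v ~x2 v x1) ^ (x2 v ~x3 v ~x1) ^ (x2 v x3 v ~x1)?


A pure literal appears in only one polarity across all clauses.
No pure literals found.
Count = 0.

0


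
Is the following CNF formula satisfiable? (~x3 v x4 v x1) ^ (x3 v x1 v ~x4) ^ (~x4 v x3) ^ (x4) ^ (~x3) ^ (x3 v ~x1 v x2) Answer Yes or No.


Check all 16 possible truth assignments.
Number of satisfying assignments found: 0.
The formula is unsatisfiable.

No


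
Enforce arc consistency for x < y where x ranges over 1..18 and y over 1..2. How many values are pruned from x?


For the constraint x < y, x needs a supporting value in y's domain.
x can be at most 1 (one less than y's maximum).
Valid x values from domain: 1 out of 18.
Pruned = 18 - 1 = 17.

17


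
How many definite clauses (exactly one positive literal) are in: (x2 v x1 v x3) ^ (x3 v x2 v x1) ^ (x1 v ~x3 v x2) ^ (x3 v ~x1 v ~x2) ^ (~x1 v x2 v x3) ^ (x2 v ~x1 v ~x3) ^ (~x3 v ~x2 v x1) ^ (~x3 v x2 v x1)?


A definite clause has exactly one positive literal.
Clause 1: 3 positive -> not definite
Clause 2: 3 positive -> not definite
Clause 3: 2 positive -> not definite
Clause 4: 1 positive -> definite
Clause 5: 2 positive -> not definite
Clause 6: 1 positive -> definite
Clause 7: 1 positive -> definite
Clause 8: 2 positive -> not definite
Definite clause count = 3.

3


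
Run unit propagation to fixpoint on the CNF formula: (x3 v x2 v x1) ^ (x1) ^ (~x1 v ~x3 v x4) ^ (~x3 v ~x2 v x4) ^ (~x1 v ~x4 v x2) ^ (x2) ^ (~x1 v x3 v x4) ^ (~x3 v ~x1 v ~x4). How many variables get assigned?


Unit propagation repeatedly assigns the literal in any unit clause, then simplifies.
Assignments in order: x1 = T, x2 = T.
No further unit clauses remain.
Total variables assigned = 2.

2


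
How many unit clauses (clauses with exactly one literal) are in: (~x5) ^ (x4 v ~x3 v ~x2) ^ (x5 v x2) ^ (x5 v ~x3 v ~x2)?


A unit clause contains exactly one literal.
Unit clauses found: (~x5).
Count = 1.

1


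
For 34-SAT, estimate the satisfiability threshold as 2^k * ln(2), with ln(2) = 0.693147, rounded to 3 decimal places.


Using the asymptotic formula: threshold ~ 2^k * ln(2).
2^34 = 17179869184.
17179869184 * 0.693147 = 11908174785.282.

11908174785.282


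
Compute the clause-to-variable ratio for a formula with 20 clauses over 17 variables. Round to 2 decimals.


Clause-to-variable ratio = clauses / variables.
20 / 17 = 1.18.

1.18


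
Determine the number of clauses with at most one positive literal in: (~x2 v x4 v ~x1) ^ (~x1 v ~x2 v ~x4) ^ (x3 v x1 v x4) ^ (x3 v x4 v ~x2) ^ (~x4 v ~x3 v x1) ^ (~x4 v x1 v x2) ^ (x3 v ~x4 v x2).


A Horn clause has at most one positive literal.
Clause 1: 1 positive lit(s) -> Horn
Clause 2: 0 positive lit(s) -> Horn
Clause 3: 3 positive lit(s) -> not Horn
Clause 4: 2 positive lit(s) -> not Horn
Clause 5: 1 positive lit(s) -> Horn
Clause 6: 2 positive lit(s) -> not Horn
Clause 7: 2 positive lit(s) -> not Horn
Total Horn clauses = 3.

3


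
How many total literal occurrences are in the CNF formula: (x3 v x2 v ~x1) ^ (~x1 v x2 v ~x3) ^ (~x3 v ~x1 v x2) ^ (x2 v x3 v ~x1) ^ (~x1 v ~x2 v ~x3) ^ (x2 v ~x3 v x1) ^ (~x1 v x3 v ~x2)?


Clause lengths: 3, 3, 3, 3, 3, 3, 3.
Sum = 3 + 3 + 3 + 3 + 3 + 3 + 3 = 21.

21


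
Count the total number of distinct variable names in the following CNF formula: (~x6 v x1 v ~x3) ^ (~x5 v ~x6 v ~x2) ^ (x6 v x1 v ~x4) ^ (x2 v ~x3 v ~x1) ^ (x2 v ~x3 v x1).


Identify each distinct variable in the formula.
Variables found: x1, x2, x3, x4, x5, x6.
Total distinct variables = 6.

6


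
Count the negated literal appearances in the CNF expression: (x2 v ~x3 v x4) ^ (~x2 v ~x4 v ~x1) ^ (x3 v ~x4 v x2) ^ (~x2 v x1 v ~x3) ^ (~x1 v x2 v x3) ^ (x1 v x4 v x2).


Scan each clause for negated literals.
Clause 1: 1 negative; Clause 2: 3 negative; Clause 3: 1 negative; Clause 4: 2 negative; Clause 5: 1 negative; Clause 6: 0 negative.
Total negative literal occurrences = 8.

8


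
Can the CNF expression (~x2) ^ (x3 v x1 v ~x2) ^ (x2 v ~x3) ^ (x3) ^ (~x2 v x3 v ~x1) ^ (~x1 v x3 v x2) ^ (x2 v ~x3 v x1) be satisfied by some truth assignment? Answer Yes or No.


Check all 8 possible truth assignments.
Number of satisfying assignments found: 0.
The formula is unsatisfiable.

No


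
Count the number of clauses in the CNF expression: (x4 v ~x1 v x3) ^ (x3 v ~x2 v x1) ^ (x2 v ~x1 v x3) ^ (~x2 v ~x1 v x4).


Each group enclosed in parentheses joined by ^ is one clause.
Counting the conjuncts: 4 clauses.

4


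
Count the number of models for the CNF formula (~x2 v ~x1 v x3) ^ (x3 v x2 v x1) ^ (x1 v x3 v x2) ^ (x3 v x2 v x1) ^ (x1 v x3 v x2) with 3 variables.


Enumerate all 8 truth assignments over 3 variables.
Test each against every clause.
Satisfying assignments found: 6.

6


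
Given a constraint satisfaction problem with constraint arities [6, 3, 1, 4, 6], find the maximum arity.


The arities are: 6, 3, 1, 4, 6.
Scan for the maximum value.
Maximum arity = 6.

6


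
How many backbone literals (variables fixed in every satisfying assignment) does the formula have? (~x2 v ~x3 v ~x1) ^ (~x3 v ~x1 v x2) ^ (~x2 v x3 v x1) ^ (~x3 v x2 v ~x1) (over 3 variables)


Find all satisfying assignments: 5 model(s).
Check which variables have the same value in every model.
No variable is fixed across all models.
Backbone size = 0.

0


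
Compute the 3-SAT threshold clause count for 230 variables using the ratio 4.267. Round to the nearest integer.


The 3-SAT phase transition occurs at approximately 4.267 clauses per variable.
m = 4.267 * 230 = 981.41.
Rounded to nearest integer: 981.

981


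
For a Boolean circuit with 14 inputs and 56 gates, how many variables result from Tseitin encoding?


The Tseitin transformation introduces one auxiliary variable per gate.
Total variables = inputs + gates = 14 + 56 = 70.

70


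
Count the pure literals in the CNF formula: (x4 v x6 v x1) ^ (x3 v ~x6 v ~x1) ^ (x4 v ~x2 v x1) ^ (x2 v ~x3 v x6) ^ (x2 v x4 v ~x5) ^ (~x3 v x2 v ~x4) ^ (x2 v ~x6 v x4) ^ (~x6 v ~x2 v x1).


A pure literal appears in only one polarity across all clauses.
Pure literals: x5 (negative only).
Count = 1.

1


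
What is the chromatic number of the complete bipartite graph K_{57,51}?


K_{57,51} is bipartite by definition: the two parts are independent sets, with every edge crossing between them.
Color all vertices in one part with color 1 and all vertices in the other part with color 2.
Since the graph has at least one edge, one color does not suffice.
Chromatic number = 2.

2


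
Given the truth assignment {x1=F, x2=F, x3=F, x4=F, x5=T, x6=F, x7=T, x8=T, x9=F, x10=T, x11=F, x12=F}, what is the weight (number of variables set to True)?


The weight is the number of variables assigned True.
True variables: x5, x7, x8, x10.
Weight = 4.

4


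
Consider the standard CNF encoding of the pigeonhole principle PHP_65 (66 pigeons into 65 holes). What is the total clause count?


The PHP encoding has two parts:
1) At-least-one-hole clauses: 66 (one per pigeon, each with 65 literals).
2) At-most-one-pigeon-per-hole clauses: 65 holes * C(66,2) = 65 * 2145 = 139425.
Total clauses = 66 + 139425 = 139491.

139491


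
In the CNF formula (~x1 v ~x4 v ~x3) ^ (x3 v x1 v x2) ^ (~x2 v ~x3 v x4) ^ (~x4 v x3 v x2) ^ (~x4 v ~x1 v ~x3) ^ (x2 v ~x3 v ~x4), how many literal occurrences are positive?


Scan each clause for unnegated literals.
Clause 1: 0 positive; Clause 2: 3 positive; Clause 3: 1 positive; Clause 4: 2 positive; Clause 5: 0 positive; Clause 6: 1 positive.
Total positive literal occurrences = 7.

7


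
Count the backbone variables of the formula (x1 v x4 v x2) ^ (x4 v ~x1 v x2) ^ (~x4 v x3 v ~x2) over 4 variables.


Find all satisfying assignments: 10 model(s).
Check which variables have the same value in every model.
No variable is fixed across all models.
Backbone size = 0.

0


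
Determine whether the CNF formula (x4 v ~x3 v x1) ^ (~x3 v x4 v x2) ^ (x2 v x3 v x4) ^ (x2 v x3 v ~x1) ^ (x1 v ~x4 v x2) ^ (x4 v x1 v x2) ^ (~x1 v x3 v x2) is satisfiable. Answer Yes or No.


Check all 16 possible truth assignments.
Number of satisfying assignments found: 8.
The formula is satisfiable.

Yes


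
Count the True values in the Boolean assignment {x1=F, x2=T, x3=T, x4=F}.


The weight is the number of variables assigned True.
True variables: x2, x3.
Weight = 2.

2


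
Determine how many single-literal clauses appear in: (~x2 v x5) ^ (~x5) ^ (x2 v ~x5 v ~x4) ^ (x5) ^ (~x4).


A unit clause contains exactly one literal.
Unit clauses found: (~x5), (x5), (~x4).
Count = 3.

3


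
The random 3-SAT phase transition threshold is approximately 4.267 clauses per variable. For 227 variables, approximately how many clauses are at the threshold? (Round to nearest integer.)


The 3-SAT phase transition occurs at approximately 4.267 clauses per variable.
m = 4.267 * 227 = 968.609.
Rounded to nearest integer: 969.

969


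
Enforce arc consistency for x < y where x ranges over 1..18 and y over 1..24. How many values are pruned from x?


For the constraint x < y, x needs a supporting value in y's domain.
x can be at most 23 (one less than y's maximum).
Valid x values from domain: 18 out of 18.
Pruned = 18 - 18 = 0.

0


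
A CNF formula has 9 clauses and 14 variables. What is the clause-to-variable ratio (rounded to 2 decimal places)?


Clause-to-variable ratio = clauses / variables.
9 / 14 = 0.64.

0.64


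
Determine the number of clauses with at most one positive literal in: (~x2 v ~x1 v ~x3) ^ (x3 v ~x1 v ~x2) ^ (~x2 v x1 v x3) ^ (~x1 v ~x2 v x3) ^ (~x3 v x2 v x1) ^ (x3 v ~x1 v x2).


A Horn clause has at most one positive literal.
Clause 1: 0 positive lit(s) -> Horn
Clause 2: 1 positive lit(s) -> Horn
Clause 3: 2 positive lit(s) -> not Horn
Clause 4: 1 positive lit(s) -> Horn
Clause 5: 2 positive lit(s) -> not Horn
Clause 6: 2 positive lit(s) -> not Horn
Total Horn clauses = 3.

3


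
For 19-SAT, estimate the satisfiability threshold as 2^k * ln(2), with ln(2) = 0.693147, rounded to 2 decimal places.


Using the asymptotic formula: threshold ~ 2^k * ln(2).
2^19 = 524288.
524288 * 0.693147 = 363408.65.

363408.65


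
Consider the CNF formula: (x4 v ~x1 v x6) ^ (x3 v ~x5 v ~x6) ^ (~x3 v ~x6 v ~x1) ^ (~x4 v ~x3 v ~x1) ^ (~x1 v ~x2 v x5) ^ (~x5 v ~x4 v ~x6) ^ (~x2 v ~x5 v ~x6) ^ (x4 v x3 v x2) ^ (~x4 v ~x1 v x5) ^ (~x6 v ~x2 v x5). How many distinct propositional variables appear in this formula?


Identify each distinct variable in the formula.
Variables found: x1, x2, x3, x4, x5, x6.
Total distinct variables = 6.

6


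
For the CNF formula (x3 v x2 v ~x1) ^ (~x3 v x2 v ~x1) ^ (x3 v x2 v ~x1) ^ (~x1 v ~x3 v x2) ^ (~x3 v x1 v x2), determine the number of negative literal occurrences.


Scan each clause for negated literals.
Clause 1: 1 negative; Clause 2: 2 negative; Clause 3: 1 negative; Clause 4: 2 negative; Clause 5: 1 negative.
Total negative literal occurrences = 7.

7


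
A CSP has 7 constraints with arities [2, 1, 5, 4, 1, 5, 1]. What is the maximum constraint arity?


The arities are: 2, 1, 5, 4, 1, 5, 1.
Scan for the maximum value.
Maximum arity = 5.

5


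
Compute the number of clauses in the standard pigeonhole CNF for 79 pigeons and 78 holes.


The PHP encoding has two parts:
1) At-least-one-hole clauses: 79 (one per pigeon, each with 78 literals).
2) At-most-one-pigeon-per-hole clauses: 78 holes * C(79,2) = 78 * 3081 = 240318.
Total clauses = 79 + 240318 = 240397.

240397


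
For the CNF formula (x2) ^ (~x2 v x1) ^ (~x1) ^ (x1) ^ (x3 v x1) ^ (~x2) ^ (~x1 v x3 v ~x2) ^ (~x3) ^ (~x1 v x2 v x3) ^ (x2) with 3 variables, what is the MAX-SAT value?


Enumerate all 8 truth assignments.
For each, count how many of the 10 clauses are satisfied.
The formula is not fully satisfiable, so the maximum is below 10.
Maximum simultaneously satisfiable clauses = 7.

7


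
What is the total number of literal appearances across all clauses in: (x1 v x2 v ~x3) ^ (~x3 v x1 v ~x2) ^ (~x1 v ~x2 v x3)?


Clause lengths: 3, 3, 3.
Sum = 3 + 3 + 3 = 9.

9


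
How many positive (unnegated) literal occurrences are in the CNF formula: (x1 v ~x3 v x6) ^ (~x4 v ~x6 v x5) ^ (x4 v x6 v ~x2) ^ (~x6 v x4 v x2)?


Scan each clause for unnegated literals.
Clause 1: 2 positive; Clause 2: 1 positive; Clause 3: 2 positive; Clause 4: 2 positive.
Total positive literal occurrences = 7.

7


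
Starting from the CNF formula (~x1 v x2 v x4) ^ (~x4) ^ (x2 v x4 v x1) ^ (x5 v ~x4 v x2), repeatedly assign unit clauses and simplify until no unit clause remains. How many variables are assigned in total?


Unit propagation repeatedly assigns the literal in any unit clause, then simplifies.
Assignments in order: x4 = F.
No further unit clauses remain.
Total variables assigned = 1.

1


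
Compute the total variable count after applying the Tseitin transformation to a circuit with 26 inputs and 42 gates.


The Tseitin transformation introduces one auxiliary variable per gate.
Total variables = inputs + gates = 26 + 42 = 68.

68


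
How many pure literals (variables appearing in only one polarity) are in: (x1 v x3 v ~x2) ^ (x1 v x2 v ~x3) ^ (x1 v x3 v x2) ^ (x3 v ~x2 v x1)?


A pure literal appears in only one polarity across all clauses.
Pure literals: x1 (positive only).
Count = 1.

1


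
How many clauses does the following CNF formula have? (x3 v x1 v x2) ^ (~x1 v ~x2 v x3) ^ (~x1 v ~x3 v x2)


Each group enclosed in parentheses joined by ^ is one clause.
Counting the conjuncts: 3 clauses.

3


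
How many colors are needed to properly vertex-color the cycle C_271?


An odd cycle cannot be 2-colored: alternating two colors around the cycle returns to the start with a conflict.
Since 271 is odd, three colors are required (and three suffice).
Chromatic number = 3.

3


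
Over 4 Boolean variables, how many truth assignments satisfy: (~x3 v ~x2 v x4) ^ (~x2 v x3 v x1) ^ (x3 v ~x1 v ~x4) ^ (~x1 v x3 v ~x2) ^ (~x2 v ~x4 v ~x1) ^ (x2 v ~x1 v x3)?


Enumerate all 16 truth assignments over 4 variables.
Test each against every clause.
Satisfying assignments found: 7.

7


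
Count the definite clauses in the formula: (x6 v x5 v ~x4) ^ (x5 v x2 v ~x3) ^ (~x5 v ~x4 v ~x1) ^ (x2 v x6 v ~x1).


A definite clause has exactly one positive literal.
Clause 1: 2 positive -> not definite
Clause 2: 2 positive -> not definite
Clause 3: 0 positive -> not definite
Clause 4: 2 positive -> not definite
Definite clause count = 0.

0


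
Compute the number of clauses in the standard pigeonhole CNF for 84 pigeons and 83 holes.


The PHP encoding has two parts:
1) At-least-one-hole clauses: 84 (one per pigeon, each with 83 literals).
2) At-most-one-pigeon-per-hole clauses: 83 holes * C(84,2) = 83 * 3486 = 289338.
Total clauses = 84 + 289338 = 289422.

289422


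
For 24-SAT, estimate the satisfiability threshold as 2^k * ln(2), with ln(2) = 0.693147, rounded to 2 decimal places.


Using the asymptotic formula: threshold ~ 2^k * ln(2).
2^24 = 16777216.
16777216 * 0.693147 = 11629076.94.

11629076.94


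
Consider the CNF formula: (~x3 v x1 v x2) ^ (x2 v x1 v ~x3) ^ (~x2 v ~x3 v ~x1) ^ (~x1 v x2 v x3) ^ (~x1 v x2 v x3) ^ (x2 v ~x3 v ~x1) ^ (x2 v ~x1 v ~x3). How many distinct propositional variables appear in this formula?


Identify each distinct variable in the formula.
Variables found: x1, x2, x3.
Total distinct variables = 3.

3


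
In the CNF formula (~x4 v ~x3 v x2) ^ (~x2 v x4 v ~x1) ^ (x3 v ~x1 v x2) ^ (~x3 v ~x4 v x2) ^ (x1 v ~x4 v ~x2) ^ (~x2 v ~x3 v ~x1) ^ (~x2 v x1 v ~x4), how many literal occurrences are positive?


Scan each clause for unnegated literals.
Clause 1: 1 positive; Clause 2: 1 positive; Clause 3: 2 positive; Clause 4: 1 positive; Clause 5: 1 positive; Clause 6: 0 positive; Clause 7: 1 positive.
Total positive literal occurrences = 7.

7


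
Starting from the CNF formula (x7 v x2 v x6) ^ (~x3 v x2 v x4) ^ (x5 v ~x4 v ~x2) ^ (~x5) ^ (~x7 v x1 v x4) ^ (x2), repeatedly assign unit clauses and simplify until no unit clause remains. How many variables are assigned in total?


Unit propagation repeatedly assigns the literal in any unit clause, then simplifies.
Assignments in order: x5 = F, x2 = T, x4 = F.
No further unit clauses remain.
Total variables assigned = 3.

3


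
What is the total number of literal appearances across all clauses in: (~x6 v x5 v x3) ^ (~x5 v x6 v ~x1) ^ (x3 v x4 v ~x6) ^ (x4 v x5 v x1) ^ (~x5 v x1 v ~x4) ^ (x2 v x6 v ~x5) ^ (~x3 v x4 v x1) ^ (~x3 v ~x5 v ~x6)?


Clause lengths: 3, 3, 3, 3, 3, 3, 3, 3.
Sum = 3 + 3 + 3 + 3 + 3 + 3 + 3 + 3 = 24.

24


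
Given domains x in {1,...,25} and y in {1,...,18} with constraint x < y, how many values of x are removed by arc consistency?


For the constraint x < y, x needs a supporting value in y's domain.
x can be at most 17 (one less than y's maximum).
Valid x values from domain: 17 out of 25.
Pruned = 25 - 17 = 8.

8


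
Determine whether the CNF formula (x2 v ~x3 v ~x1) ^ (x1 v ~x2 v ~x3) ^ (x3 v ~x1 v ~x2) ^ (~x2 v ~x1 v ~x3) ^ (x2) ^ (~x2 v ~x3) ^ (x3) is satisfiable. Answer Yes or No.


Check all 8 possible truth assignments.
Number of satisfying assignments found: 0.
The formula is unsatisfiable.

No


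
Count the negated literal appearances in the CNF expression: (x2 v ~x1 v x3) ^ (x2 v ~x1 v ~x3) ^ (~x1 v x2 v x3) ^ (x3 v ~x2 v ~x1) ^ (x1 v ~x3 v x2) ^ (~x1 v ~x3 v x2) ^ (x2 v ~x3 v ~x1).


Scan each clause for negated literals.
Clause 1: 1 negative; Clause 2: 2 negative; Clause 3: 1 negative; Clause 4: 2 negative; Clause 5: 1 negative; Clause 6: 2 negative; Clause 7: 2 negative.
Total negative literal occurrences = 11.

11


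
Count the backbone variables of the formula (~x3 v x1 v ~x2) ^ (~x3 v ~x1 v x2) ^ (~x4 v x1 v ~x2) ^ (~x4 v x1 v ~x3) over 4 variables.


Find all satisfying assignments: 10 model(s).
Check which variables have the same value in every model.
No variable is fixed across all models.
Backbone size = 0.

0


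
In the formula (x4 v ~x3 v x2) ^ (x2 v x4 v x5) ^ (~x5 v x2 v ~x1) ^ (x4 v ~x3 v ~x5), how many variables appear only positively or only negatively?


A pure literal appears in only one polarity across all clauses.
Pure literals: x1 (negative only), x2 (positive only), x3 (negative only), x4 (positive only).
Count = 4.

4


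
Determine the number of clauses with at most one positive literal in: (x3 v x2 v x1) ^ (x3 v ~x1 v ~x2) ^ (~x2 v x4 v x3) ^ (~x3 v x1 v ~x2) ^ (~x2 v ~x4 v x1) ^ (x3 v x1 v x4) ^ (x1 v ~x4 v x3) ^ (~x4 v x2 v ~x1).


A Horn clause has at most one positive literal.
Clause 1: 3 positive lit(s) -> not Horn
Clause 2: 1 positive lit(s) -> Horn
Clause 3: 2 positive lit(s) -> not Horn
Clause 4: 1 positive lit(s) -> Horn
Clause 5: 1 positive lit(s) -> Horn
Clause 6: 3 positive lit(s) -> not Horn
Clause 7: 2 positive lit(s) -> not Horn
Clause 8: 1 positive lit(s) -> Horn
Total Horn clauses = 4.

4


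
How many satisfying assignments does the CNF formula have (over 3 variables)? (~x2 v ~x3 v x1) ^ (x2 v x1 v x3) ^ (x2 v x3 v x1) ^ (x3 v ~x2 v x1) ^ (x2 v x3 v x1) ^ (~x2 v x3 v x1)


Enumerate all 8 truth assignments over 3 variables.
Test each against every clause.
Satisfying assignments found: 5.

5


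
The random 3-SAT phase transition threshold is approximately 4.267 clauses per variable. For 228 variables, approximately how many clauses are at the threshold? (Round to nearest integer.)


The 3-SAT phase transition occurs at approximately 4.267 clauses per variable.
m = 4.267 * 228 = 972.876.
Rounded to nearest integer: 973.

973


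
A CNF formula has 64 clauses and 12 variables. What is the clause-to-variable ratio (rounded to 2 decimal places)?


Clause-to-variable ratio = clauses / variables.
64 / 12 = 5.33.

5.33


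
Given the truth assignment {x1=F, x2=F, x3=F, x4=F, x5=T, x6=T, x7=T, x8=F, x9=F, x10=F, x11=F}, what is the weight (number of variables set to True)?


The weight is the number of variables assigned True.
True variables: x5, x6, x7.
Weight = 3.

3


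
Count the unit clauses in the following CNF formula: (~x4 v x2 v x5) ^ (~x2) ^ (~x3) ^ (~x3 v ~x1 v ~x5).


A unit clause contains exactly one literal.
Unit clauses found: (~x2), (~x3).
Count = 2.

2


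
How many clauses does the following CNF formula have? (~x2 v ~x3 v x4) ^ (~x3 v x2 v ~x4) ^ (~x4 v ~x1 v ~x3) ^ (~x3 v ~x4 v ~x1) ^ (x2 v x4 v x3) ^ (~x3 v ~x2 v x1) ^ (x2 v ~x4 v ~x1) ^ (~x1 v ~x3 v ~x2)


Each group enclosed in parentheses joined by ^ is one clause.
Counting the conjuncts: 8 clauses.

8


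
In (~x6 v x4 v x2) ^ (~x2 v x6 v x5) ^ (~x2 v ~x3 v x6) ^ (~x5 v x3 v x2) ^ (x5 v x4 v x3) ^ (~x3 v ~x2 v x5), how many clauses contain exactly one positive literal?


A definite clause has exactly one positive literal.
Clause 1: 2 positive -> not definite
Clause 2: 2 positive -> not definite
Clause 3: 1 positive -> definite
Clause 4: 2 positive -> not definite
Clause 5: 3 positive -> not definite
Clause 6: 1 positive -> definite
Definite clause count = 2.

2


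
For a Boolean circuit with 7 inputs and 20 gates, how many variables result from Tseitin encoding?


The Tseitin transformation introduces one auxiliary variable per gate.
Total variables = inputs + gates = 7 + 20 = 27.

27


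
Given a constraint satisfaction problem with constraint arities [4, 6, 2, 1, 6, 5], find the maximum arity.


The arities are: 4, 6, 2, 1, 6, 5.
Scan for the maximum value.
Maximum arity = 6.

6


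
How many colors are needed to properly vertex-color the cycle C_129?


An odd cycle cannot be 2-colored: alternating two colors around the cycle returns to the start with a conflict.
Since 129 is odd, three colors are required (and three suffice).
Chromatic number = 3.

3


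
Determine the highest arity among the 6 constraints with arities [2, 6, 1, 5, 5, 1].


The arities are: 2, 6, 1, 5, 5, 1.
Scan for the maximum value.
Maximum arity = 6.

6


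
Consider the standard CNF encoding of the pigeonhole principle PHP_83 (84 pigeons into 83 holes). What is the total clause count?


The PHP encoding has two parts:
1) At-least-one-hole clauses: 84 (one per pigeon, each with 83 literals).
2) At-most-one-pigeon-per-hole clauses: 83 holes * C(84,2) = 83 * 3486 = 289338.
Total clauses = 84 + 289338 = 289422.

289422


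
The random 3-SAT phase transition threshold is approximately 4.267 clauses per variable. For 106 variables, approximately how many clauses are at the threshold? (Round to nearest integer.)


The 3-SAT phase transition occurs at approximately 4.267 clauses per variable.
m = 4.267 * 106 = 452.302.
Rounded to nearest integer: 452.

452


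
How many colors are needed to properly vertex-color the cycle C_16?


A cycle on an even number of vertices is bipartite: alternate two colors around the cycle.
Since 16 is even, two colors suffice, and at least two are needed because the graph has edges.
Chromatic number = 2.

2


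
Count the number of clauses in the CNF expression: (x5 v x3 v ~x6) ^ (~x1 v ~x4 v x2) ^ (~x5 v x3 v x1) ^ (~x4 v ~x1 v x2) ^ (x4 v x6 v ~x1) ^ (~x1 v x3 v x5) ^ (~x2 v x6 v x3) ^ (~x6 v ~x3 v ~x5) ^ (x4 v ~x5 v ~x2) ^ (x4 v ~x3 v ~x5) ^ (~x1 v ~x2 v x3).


Each group enclosed in parentheses joined by ^ is one clause.
Counting the conjuncts: 11 clauses.

11


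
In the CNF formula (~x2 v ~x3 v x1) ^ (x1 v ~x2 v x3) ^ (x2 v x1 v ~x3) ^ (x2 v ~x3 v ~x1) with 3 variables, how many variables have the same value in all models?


Find all satisfying assignments: 4 model(s).
Check which variables have the same value in every model.
No variable is fixed across all models.
Backbone size = 0.

0


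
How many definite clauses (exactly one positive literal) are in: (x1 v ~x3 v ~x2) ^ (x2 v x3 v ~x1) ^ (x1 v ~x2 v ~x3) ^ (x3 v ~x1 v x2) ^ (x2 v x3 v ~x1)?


A definite clause has exactly one positive literal.
Clause 1: 1 positive -> definite
Clause 2: 2 positive -> not definite
Clause 3: 1 positive -> definite
Clause 4: 2 positive -> not definite
Clause 5: 2 positive -> not definite
Definite clause count = 2.

2
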